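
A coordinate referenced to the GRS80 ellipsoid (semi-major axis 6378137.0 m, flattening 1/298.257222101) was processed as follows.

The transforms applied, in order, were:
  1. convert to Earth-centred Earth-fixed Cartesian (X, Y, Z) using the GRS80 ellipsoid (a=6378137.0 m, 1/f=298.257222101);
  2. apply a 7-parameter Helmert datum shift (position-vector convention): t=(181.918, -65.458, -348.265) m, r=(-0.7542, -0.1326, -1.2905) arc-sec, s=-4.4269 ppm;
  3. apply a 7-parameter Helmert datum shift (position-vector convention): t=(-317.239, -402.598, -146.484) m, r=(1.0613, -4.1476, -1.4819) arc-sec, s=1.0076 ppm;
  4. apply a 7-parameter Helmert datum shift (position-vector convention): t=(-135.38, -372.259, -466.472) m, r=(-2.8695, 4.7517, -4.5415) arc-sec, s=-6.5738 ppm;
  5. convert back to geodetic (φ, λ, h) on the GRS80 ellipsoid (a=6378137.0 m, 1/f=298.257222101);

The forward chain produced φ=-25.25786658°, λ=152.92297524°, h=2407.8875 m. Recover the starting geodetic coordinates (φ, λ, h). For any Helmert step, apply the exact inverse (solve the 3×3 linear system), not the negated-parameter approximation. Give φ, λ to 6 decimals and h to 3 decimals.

start: φ=-25.257867°, λ=152.922975°, h=2407.888 m
→ ECEF (a=6378137.000, f=1/298.257222101): X=-5141197.7670, Y=2628282.9070, Z=-2705963.4303
→ Helmert⁻¹: X=-5141091.7309, Y=2628596.8903, Z=-2705596.6103
→ Helmert⁻¹: X=-5140842.5993, Y=2628945.9852, Z=-2705357.5543
→ Helmert⁻¹: X=-5141065.4636, Y=2629000.8072, Z=-2705008.3463
→ geod (Bowring, a=6378137.000): φ=-25.24926700°, λ=152.91603500°, h=2189.4680 m

φ=-25.249267°, λ=152.916035°, h=2189.468 m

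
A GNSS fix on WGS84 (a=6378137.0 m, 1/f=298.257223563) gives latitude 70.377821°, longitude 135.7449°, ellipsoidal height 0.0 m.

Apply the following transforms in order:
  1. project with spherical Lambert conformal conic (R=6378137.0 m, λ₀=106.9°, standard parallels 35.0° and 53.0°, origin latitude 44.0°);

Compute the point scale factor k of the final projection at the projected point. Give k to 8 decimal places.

1.13084945

start: φ=70.377821°, λ=135.744900°, h=0.000 m
→ into lcc (λ₀=106.9°): φ=70.37782100°, λ−λ₀=28.84490000°
scale k = 1.13084945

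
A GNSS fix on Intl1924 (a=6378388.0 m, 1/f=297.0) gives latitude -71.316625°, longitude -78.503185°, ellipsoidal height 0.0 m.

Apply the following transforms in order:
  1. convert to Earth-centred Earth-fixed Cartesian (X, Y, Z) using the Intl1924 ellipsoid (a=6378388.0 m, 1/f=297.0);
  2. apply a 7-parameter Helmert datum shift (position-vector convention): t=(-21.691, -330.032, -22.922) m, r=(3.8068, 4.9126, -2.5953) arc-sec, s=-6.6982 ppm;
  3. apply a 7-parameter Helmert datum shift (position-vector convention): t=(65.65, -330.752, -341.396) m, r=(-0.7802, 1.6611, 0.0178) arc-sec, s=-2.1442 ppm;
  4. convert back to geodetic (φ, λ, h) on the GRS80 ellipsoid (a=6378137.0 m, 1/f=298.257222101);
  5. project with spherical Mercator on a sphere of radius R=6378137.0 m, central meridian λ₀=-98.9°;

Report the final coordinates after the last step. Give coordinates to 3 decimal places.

E=2269677.461 m, N=-11510077.683 m

start: φ=-71.316625°, λ=-78.503185°, h=0.000 m
→ ECEF (a=6378388.000, f=1/297.0): X=408479.4215, Y=-2008311.9334, Z=-6019833.3534
→ Helmert 7p (PV): X=408286.3521, Y=-2008522.5523, Z=-6019862.7470
→ Helmert 7p (PV): X=408302.8207, Y=-2008871.7326, Z=-6020186.9260
→ geod (Bowring, a=6378137.000): φ=-71.31278350°, λ=-78.51114046°, h=668.4487 m
→ merc (R=6378137.0, λ₀=-98.9°): E=2269677.4615, N=-11510077.6830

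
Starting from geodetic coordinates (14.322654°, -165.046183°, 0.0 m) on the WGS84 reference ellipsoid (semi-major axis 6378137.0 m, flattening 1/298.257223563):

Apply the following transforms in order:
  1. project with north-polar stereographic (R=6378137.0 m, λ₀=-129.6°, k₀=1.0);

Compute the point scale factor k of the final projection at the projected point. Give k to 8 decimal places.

1.60335791

start: φ=14.322654°, λ=-165.046183°, h=0.000 m
→ into stereo (λ₀=-129.6°): φ=14.32265400°, λ−λ₀=-35.44618300°
scale k = 1.60335791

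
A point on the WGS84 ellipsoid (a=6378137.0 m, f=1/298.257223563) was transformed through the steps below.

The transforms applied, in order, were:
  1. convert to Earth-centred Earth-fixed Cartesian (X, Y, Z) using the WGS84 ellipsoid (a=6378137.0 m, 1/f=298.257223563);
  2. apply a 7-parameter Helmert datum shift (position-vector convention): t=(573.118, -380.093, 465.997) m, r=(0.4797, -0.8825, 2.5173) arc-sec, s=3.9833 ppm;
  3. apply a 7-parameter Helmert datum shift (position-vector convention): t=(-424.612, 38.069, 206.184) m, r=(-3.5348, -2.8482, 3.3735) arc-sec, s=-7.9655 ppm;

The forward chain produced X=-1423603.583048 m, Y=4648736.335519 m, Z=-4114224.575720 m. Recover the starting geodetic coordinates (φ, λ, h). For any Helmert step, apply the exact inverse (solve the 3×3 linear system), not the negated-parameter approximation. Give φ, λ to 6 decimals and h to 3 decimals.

start: X=-1423603.5830, Y=4648736.3355, Z=-4114224.5757 m
→ Helmert⁻¹: X=-1423171.0880, Y=4648829.0809, Z=-4114364.2138
→ Helmert⁻¹: X=-1423699.4002, Y=4649198.4603, Z=-4114818.5414
→ geod (Bowring, a=6378137.000): φ=-40.43009500°, λ=107.02588200°, h=561.8620 m

φ=-40.430095°, λ=107.025882°, h=561.862 m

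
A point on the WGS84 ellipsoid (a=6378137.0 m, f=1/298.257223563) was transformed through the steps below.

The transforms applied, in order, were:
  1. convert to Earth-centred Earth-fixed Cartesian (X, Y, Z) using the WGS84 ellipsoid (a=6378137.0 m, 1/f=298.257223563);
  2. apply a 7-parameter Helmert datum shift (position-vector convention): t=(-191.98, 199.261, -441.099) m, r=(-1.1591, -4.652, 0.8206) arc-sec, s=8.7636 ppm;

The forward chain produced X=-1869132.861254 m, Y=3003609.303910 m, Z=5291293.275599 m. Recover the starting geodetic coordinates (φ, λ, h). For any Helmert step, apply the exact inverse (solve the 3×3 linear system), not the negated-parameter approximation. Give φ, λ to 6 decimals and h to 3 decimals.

start: X=-1869132.8613, Y=3003609.3039, Z=5291293.2756 m
→ Helmert⁻¹: X=-1868793.2066, Y=3003361.4204, Z=5291747.0256
→ geod (Bowring, a=6378137.000): φ=56.41646000°, λ=121.89127300°, h=1817.8370 m

φ=56.416460°, λ=121.891273°, h=1817.837 m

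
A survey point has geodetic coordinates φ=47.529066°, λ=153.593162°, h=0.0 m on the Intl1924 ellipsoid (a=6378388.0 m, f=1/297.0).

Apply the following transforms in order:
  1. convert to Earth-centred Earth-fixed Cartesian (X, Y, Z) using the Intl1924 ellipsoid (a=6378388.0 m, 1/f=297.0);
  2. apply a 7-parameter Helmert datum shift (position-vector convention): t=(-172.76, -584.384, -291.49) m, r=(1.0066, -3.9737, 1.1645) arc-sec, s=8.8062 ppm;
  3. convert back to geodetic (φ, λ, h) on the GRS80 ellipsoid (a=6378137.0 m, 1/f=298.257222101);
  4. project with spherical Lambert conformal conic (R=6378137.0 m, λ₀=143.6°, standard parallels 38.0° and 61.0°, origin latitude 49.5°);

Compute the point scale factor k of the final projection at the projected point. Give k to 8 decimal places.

start: φ=47.529066°, λ=153.593162°, h=0.000 m
→ ECEF (a=6378388.000, f=1/297.0): X=-3864488.1636, Y=1918923.4780, Z=4681767.4269
→ Helmert 7p (PV): X=-3864795.9839, Y=1918311.3268, Z=4681452.0800
→ geod (Bowring, a=6378137.000): φ=47.52630875°, λ=153.60226065°, h=-28.8666 m
→ into lcc (λ₀=143.6°): φ=47.52630875°, λ−λ₀=10.00226065°
scale k = 0.98067051

0.98067051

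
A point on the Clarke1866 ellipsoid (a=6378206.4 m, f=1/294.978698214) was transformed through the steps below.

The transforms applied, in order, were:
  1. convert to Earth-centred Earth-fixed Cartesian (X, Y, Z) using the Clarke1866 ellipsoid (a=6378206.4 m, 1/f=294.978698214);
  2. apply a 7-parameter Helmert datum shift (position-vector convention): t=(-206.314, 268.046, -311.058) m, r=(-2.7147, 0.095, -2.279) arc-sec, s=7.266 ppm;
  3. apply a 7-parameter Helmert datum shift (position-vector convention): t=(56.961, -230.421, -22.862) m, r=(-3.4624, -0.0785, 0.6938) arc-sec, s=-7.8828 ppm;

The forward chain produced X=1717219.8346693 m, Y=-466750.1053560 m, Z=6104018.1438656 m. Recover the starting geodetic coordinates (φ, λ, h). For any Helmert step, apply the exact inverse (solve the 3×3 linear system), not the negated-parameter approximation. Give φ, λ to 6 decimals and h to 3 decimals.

φ=73.850183°, λ=-15.211110°, h=221.472 m

start: X=1717219.8347, Y=-466750.1054, Z=6104018.1439 m
→ Helmert⁻¹: X=1717177.1633, Y=-466631.6021, Z=6104080.6367
→ Helmert⁻¹: X=1717373.3468, Y=-466957.6212, Z=6104341.9857
→ geod (Bowring, a=6378206.400): φ=73.85018300°, λ=-15.21111000°, h=221.4720 m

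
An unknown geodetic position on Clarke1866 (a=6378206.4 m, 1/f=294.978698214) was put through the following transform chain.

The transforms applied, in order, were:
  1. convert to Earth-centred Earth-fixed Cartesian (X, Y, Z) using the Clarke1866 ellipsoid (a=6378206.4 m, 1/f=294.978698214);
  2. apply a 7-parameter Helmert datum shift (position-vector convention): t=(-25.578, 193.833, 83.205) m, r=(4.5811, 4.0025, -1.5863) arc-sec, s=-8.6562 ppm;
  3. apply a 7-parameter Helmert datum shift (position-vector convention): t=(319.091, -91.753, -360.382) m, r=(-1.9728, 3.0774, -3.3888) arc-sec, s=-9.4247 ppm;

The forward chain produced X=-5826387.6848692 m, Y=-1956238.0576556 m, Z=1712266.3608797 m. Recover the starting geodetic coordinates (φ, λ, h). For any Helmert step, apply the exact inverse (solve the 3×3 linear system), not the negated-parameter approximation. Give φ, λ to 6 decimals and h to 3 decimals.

φ=15.668538°, λ=-161.439225°, h=3934.994 m

start: X=-5826387.6849, Y=-1956238.0577, Z=1712266.3609 m
→ Helmert⁻¹: X=-5826755.1014, Y=-1956276.8502, Z=1712537.2402
→ Helmert⁻¹: X=-5826798.1431, Y=-1956494.3985, Z=1712399.2450
→ geod (Bowring, a=6378206.400): φ=15.66853800°, λ=-161.43922500°, h=3934.9940 m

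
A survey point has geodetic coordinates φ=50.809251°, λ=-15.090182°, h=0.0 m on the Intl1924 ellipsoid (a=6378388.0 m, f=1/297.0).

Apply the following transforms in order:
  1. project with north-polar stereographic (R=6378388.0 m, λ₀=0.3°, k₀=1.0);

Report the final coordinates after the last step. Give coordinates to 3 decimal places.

start: φ=50.809251°, λ=-15.090182°, h=0.000 m
→ stereo (R=6378388.0, λ₀=0.3°): E=-1205225.8949, N=-4378475.4133

E=-1205225.895 m, N=-4378475.413 m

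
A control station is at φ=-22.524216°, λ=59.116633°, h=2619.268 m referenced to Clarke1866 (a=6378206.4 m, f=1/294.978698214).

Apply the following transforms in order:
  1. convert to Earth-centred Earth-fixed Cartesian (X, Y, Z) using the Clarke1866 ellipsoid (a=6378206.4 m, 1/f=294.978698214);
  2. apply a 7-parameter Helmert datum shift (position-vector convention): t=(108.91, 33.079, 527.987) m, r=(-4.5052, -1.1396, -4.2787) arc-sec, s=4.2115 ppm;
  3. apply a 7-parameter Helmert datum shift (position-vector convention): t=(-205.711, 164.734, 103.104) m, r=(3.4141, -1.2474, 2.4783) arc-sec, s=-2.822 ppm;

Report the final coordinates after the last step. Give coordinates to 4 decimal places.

X=3026868.4595 m, Y=5061061.7003 m, Z=-2428359.7418 m

start: φ=-22.524216°, λ=59.116633°, h=2619.268 m
→ ECEF (a=6378206.400, f=1/294.978698214): X=3026888.7725, Y=5060896.1293, Z=-2428995.7138
→ Helmert 7p (PV): X=3027128.8326, Y=5060834.6791, Z=-2428571.7728
→ Helmert 7p (PV): X=3026868.4595, Y=5061061.7003, Z=-2428359.7418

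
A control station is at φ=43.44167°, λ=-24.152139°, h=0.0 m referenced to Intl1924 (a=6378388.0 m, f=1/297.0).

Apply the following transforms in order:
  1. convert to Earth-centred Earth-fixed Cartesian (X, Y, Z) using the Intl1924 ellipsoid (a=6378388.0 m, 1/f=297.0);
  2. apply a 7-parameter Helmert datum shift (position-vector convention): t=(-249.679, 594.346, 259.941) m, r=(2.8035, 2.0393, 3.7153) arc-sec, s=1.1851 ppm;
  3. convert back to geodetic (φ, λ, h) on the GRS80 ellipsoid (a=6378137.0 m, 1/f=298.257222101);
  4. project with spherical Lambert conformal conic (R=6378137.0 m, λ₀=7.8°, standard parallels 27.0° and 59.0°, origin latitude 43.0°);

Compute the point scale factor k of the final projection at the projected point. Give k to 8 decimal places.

0.96095998

start: φ=43.441670°, λ=-24.152139°, h=0.000 m
→ ECEF (a=6378388.000, f=1/297.0): X=4232514.8846, Y=-1897919.5508, Z=4363335.3616
→ Helmert 7p (PV): X=4232347.5469, Y=-1897310.5221, Z=4363532.8314
→ geod (Bowring, a=6378137.000): φ=43.44462659°, λ=-24.14611997°, h=51.8916 m
→ into lcc (λ₀=7.8°): φ=43.44462659°, λ−λ₀=-31.94611997°
scale k = 0.96095998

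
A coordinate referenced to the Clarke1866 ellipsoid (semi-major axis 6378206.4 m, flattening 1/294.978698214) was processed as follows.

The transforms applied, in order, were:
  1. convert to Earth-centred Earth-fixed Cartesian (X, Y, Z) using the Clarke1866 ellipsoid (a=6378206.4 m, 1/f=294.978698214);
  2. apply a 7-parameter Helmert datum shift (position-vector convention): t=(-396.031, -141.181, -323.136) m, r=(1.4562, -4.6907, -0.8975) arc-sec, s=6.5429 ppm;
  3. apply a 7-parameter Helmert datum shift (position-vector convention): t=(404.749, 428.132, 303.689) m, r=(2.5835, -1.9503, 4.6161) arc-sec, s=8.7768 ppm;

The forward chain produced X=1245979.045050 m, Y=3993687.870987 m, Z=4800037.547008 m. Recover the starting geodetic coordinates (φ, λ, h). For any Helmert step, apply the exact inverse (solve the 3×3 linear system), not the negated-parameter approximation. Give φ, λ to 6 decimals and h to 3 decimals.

start: X=1245979.0451, Y=3993687.8710, Z=4800037.5470 m
→ Helmert⁻¹: X=1245698.1131, Y=3993256.9293, Z=4799629.9374
→ Helmert⁻¹: X=1246177.7694, Y=3993411.2908, Z=4799865.1356
→ geod (Bowring, a=6378206.400): φ=49.11875300°, λ=72.66902600°, h=1133.2100 m

φ=49.118753°, λ=72.669026°, h=1133.210 m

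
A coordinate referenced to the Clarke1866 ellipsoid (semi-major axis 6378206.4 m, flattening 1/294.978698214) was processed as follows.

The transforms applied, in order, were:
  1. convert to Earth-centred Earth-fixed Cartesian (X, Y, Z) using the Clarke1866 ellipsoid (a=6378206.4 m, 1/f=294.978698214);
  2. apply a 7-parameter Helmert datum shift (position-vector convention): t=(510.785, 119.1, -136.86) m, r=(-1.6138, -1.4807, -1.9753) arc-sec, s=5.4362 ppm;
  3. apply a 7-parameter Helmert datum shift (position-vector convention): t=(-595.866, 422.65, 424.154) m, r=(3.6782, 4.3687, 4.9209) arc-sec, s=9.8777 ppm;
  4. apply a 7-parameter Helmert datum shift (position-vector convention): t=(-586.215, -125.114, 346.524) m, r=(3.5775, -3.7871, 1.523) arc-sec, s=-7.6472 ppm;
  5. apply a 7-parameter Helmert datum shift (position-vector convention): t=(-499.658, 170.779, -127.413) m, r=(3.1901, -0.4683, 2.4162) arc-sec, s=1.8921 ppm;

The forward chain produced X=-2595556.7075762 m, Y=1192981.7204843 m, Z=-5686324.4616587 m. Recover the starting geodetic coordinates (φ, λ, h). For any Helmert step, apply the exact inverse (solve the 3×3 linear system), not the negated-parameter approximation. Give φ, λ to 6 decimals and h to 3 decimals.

φ=-63.495717°, λ=155.319065°, h=2406.268 m

start: X=-2595556.7076, Y=1192981.7205, Z=-5686324.4617 m
→ Helmert⁻¹: X=-2595051.0774, Y=1192751.1402, Z=-5686198.8452
→ Helmert⁻¹: X=-2594580.3030, Y=1192805.9051, Z=-5686561.9065
→ Helmert⁻¹: X=-2593809.9178, Y=1192331.9452, Z=-5687006.0859
→ Helmert⁻¹: X=-2594358.8406, Y=1192226.0124, Z=-5686810.3593
→ geod (Bowring, a=6378206.400): φ=-63.49571700°, λ=155.31906500°, h=2406.2680 m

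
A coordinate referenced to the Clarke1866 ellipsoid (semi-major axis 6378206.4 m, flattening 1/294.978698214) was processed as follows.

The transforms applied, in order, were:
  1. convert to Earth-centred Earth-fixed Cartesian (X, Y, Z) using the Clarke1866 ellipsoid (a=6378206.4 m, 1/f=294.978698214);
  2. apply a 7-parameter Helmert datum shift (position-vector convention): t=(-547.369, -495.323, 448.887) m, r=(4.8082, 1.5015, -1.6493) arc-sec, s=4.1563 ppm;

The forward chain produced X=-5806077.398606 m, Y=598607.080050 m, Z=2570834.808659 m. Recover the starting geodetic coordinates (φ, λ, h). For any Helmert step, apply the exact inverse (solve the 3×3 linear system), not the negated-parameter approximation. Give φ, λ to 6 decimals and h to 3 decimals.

φ=23.912380°, λ=174.108102°, h=2597.000 m

start: X=-5806077.3986, Y=598607.0801, Z=2570834.8087 m
→ Helmert⁻¹: X=-5805529.4013, Y=599113.4080, Z=2570319.0114
→ geod (Bowring, a=6378206.400): φ=23.91238000°, λ=174.10810200°, h=2597.0000 m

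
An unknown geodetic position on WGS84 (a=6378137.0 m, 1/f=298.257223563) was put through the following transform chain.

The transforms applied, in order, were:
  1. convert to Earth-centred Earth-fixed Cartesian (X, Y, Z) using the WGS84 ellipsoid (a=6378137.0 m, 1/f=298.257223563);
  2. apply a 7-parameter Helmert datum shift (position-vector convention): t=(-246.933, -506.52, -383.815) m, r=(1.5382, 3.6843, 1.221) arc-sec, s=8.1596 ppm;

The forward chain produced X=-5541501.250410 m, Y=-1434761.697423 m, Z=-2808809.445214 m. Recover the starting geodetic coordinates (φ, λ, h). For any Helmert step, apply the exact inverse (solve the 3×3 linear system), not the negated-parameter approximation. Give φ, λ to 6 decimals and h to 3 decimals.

start: X=-5541501.2504, Y=-1434761.6974, Z=-2808809.4452 m
→ Helmert⁻¹: X=-5541167.4282, Y=-1434231.6173, Z=-2808490.9954
→ geod (Bowring, a=6378137.000): φ=-26.28833200°, λ=-165.48848400°, h=1700.2090 m

φ=-26.288332°, λ=-165.488484°, h=1700.209 m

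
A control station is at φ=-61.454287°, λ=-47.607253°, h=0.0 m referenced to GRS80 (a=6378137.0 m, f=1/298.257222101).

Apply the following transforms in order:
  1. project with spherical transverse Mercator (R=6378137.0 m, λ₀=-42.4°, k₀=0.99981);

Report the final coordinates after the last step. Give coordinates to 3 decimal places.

E=-276740.242 m, N=-6850818.073 m

start: φ=-61.454287°, λ=-47.607253°, h=0.000 m
→ tm (R=6378137.0, λ₀=-42.4°): E=-276740.2424, N=-6850818.0729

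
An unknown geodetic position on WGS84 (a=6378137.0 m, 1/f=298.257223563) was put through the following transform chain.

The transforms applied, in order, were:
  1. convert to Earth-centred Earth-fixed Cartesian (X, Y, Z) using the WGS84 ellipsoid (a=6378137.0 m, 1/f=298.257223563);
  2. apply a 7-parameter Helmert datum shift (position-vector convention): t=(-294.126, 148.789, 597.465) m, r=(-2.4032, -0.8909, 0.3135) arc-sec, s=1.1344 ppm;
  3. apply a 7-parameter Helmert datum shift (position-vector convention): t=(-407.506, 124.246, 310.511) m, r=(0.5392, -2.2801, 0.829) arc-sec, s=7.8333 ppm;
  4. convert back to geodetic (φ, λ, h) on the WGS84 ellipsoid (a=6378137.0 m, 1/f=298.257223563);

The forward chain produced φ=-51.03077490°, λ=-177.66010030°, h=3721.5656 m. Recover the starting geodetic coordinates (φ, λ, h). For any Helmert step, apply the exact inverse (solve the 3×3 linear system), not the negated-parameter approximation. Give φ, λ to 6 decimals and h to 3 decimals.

φ=-51.039867°, λ=-177.656802°, h=3936.290 m

start: φ=-51.030775°, λ=-177.660100°, h=3721.566 m
→ ECEF (a=6378137.000, f=1/298.257223563): X=-4018356.6223, Y=-164196.7748, Z=-4938591.9440
→ Helmert⁻¹: X=-4017972.8981, Y=-164316.4956, Z=-4938818.9222
→ Helmert⁻¹: X=-4017695.7986, Y=-164401.4425, Z=-4939395.3461
→ geod (Bowring, a=6378137.000): φ=-51.03986700°, λ=-177.65680200°, h=3936.2900 m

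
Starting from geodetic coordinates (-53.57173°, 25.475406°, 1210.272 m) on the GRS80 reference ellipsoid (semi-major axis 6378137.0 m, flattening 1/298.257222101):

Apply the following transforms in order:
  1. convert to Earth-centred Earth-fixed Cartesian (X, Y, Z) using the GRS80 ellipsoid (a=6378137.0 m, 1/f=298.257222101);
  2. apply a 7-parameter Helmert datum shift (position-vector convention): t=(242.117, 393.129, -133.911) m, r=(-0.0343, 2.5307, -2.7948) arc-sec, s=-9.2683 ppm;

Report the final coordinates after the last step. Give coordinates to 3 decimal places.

start: φ=-53.571730°, λ=25.475406°, h=1210.272 m
→ ECEF (a=6378137.000, f=1/298.257222101): X=3427268.7930, Y=1632917.8922, Z=-5109555.8652
→ Helmert 7p (PV): X=3427438.5807, Y=1633248.5996, Z=-5109684.7402

X=3427438.581 m, Y=1633248.600 m, Z=-5109684.740 m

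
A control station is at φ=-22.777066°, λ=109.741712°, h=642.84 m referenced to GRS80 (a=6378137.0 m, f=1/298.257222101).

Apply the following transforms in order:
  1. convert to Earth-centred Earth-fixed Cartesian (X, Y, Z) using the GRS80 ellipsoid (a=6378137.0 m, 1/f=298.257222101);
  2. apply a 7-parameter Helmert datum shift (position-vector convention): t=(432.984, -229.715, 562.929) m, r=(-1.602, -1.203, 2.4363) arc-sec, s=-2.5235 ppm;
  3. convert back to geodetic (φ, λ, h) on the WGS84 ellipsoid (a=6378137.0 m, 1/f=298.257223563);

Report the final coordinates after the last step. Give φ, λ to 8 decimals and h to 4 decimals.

φ=-22.77418092°, λ=109.73910742°, h=74.7691 m

start: φ=-22.777066°, λ=109.741712°, h=642.840 m
→ ECEF (a=6378137.000, f=1/298.257222101): X=-1987603.4122, Y=5538452.9417, Z=-2454223.8321
→ Helmert 7p (PV): X=-1987216.5160, Y=5538166.7126, Z=-2453709.3176
→ geod (Bowring, a=6378137.000): φ=-22.77418092°, λ=109.73910742°, h=74.7691 m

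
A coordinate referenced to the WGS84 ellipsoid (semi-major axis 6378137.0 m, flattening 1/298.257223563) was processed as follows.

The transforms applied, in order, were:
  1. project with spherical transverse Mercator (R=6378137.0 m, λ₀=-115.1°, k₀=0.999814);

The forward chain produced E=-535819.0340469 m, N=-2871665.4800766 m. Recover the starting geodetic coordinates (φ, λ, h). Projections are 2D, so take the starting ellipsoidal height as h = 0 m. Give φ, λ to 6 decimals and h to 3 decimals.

φ=-25.703955°, λ=-120.438120°, h=0.000 m

start: E=-535819.0340, N=-2871665.4801 m
→ tm⁻¹: φ=-25.70395500°, λ=-120.43812000°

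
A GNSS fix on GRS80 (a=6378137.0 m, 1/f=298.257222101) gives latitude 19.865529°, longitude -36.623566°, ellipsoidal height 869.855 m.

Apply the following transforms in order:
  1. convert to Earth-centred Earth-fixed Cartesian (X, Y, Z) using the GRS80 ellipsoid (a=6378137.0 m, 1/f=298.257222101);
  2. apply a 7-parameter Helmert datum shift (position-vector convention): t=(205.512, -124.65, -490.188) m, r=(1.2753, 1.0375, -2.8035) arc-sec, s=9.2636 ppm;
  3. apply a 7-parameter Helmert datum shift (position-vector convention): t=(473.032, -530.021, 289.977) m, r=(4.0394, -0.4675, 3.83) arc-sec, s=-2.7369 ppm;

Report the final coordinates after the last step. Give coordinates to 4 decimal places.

X=4817554.8751 m, Y=-3581071.4608 m, Z=2153706.0514 m

start: φ=19.865529°, λ=-36.623566°, h=869.855 m
→ ECEF (a=6378137.000, f=1/298.257222101): X=4816821.1181, Y=-3580361.9063, Z=2153997.7709
→ Helmert 7p (PV): X=4817033.4220, Y=-3580598.5110, Z=2153481.1712
→ Helmert 7p (PV): X=4817554.8751, Y=-3581071.4608, Z=2153706.0514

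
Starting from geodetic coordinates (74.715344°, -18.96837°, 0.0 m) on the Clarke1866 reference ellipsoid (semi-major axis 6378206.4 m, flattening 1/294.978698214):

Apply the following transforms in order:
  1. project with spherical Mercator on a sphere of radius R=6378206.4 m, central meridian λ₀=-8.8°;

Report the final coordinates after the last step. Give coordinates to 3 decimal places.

E=-1131950.087 m, N=12811071.108 m

start: φ=74.715344°, λ=-18.968370°, h=0.000 m
→ merc (R=6378206.4, λ₀=-8.8°): E=-1131950.0871, N=12811071.1082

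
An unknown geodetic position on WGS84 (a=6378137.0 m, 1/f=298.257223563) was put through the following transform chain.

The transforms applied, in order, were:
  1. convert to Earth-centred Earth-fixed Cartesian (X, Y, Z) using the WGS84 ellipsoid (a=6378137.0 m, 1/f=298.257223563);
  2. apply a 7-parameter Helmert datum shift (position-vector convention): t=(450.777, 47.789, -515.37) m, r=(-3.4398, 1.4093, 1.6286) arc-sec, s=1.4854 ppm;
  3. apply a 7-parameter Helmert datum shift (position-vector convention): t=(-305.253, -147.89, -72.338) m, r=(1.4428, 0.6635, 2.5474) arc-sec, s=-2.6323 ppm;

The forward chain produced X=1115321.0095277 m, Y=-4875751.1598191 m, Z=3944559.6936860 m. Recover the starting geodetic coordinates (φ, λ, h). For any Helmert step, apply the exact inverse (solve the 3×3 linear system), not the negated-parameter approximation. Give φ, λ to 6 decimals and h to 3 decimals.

φ=38.452652°, λ=-77.118424°, h=323.516 m

start: X=1115321.0095, Y=-4875751.1598, Z=3944559.6937 m
→ Helmert⁻¹: X=1115556.2958, Y=-4875602.2886, Z=3944680.1079
→ Helmert⁻¹: X=1115038.4104, Y=-4875717.4305, Z=3945115.9257
→ geod (Bowring, a=6378137.000): φ=38.45265200°, λ=-77.11842400°, h=323.5160 m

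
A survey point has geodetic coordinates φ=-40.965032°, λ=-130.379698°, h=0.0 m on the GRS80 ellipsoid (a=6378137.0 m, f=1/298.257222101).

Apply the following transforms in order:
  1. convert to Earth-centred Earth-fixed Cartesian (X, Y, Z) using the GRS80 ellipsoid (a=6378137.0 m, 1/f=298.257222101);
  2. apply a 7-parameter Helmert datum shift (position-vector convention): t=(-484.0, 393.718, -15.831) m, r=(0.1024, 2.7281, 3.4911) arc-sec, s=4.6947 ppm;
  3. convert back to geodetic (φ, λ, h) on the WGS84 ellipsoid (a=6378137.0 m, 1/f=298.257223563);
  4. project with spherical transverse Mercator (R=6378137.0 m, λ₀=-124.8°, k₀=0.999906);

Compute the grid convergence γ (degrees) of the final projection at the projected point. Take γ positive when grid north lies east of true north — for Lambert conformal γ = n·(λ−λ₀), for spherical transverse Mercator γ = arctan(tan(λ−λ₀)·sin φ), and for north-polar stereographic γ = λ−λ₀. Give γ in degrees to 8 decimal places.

start: φ=-40.965032°, λ=-130.379698°, h=0.000 m
→ ECEF (a=6378137.000, f=1/298.257222101): X=-3124669.9231, Y=-3674111.6201, Z=-4159491.6436
→ Helmert 7p (PV): X=-3125161.4212, Y=-3673785.9723, Z=-4159487.4985
→ geod (Bowring, a=6378137.000): φ=-40.96458831°, λ=-130.38665182°, h=50.4306 m
→ into tm (λ₀=-124.8°): φ=-40.96458831°, λ−λ₀=-5.58665182°
convergence γ = 3.66919405°

3.66919405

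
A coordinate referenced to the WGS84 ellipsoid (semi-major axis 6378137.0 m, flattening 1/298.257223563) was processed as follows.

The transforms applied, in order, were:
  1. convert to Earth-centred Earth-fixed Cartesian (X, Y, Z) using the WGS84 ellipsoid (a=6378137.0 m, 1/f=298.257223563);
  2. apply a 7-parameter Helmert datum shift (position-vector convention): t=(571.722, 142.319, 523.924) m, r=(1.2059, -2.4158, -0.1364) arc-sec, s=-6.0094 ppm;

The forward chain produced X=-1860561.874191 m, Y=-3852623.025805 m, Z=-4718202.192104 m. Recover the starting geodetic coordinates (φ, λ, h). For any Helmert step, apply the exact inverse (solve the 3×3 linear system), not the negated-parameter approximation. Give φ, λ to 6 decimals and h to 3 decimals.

start: X=-1860561.8742, Y=-3852623.0258, Z=-4718202.1921 m
→ Helmert⁻¹: X=-1861197.4989, Y=-3852817.3159, Z=-4718710.1494
→ geod (Bowring, a=6378137.000): φ=-47.99034100°, λ=-115.78400000°, h=3435.2810 m

φ=-47.990341°, λ=-115.784000°, h=3435.281 m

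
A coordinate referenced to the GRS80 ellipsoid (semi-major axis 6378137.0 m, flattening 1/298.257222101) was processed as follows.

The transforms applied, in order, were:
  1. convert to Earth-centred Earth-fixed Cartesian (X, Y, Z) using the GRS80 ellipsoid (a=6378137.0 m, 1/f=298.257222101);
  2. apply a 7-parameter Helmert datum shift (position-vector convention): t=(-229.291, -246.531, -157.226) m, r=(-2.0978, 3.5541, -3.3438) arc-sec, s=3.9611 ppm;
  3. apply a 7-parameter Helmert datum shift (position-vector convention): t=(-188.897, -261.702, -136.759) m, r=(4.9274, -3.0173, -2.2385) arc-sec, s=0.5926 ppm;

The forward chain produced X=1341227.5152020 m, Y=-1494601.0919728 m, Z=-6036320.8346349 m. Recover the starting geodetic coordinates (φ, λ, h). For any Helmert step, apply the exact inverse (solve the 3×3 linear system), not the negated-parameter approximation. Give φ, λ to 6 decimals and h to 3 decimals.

start: X=1341227.5152, Y=-1494601.0920, Z=-6036320.8346 m
→ Helmert⁻¹: X=1341343.5374, Y=-1494468.1436, Z=-6036164.4192
→ Helmert⁻¹: X=1341695.7404, Y=-1494132.5550, Z=-6035975.3616
→ geod (Bowring, a=6378137.000): φ=-71.71298800°, λ=-48.07691000°, h=2382.2610 m

φ=-71.712988°, λ=-48.076910°, h=2382.261 m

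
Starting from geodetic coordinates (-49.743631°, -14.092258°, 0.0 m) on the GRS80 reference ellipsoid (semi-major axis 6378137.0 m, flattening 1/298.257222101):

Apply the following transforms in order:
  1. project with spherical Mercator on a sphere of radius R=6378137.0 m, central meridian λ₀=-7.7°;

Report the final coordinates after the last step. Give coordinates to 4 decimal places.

E=-711582.9056 m, N=-6401995.0574 m

start: φ=-49.743631°, λ=-14.092258°, h=0.000 m
→ merc (R=6378137.0, λ₀=-7.7°): E=-711582.9056, N=-6401995.0574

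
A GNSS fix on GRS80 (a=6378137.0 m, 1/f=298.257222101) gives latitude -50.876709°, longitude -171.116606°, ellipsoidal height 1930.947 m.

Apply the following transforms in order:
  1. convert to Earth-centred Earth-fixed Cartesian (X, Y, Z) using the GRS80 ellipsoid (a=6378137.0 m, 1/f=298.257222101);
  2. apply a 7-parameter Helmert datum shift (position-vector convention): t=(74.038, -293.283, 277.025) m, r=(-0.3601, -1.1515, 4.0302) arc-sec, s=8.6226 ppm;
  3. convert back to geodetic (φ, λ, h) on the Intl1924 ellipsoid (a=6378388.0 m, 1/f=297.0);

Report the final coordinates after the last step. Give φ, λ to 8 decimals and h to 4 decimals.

start: φ=-50.876709°, λ=-171.116606°, h=1930.947 m
→ ECEF (a=6378137.000, f=1/298.257222101): X=-3985510.9561, Y=-622930.9697, Z=-4926399.5567
→ Helmert 7p (PV): X=-3985431.6095, Y=-623316.0981, Z=-4926186.1724
→ geod (Bowring, a=6378388.000): φ=-50.87643521°, λ=-171.11102736°, h=1557.3947 m

φ=-50.87643521°, λ=-171.11102736°, h=1557.3947 m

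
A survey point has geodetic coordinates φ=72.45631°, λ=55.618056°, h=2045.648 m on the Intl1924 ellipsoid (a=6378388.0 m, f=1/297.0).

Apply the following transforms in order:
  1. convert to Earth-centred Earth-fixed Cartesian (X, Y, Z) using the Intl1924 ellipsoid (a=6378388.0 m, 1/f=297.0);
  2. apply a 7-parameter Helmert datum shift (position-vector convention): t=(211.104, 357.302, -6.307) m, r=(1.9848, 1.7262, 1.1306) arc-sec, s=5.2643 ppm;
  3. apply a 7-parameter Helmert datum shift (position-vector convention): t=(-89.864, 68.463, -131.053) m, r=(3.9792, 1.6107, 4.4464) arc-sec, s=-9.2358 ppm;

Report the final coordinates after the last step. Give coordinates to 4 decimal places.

start: φ=72.456310°, λ=55.618056°, h=2045.648 m
→ ECEF (a=6378388.000, f=1/297.0): X=1089418.8232, Y=1592132.1507, Z=6061322.9095
→ Helmert 7p (PV): X=1089677.6619, Y=1592445.4797, Z=6061354.7144
→ Helmert 7p (PV): X=1089590.7382, Y=1592405.7921, Z=6061189.8916

X=1089590.7382 m, Y=1592405.7921 m, Z=6061189.8916 m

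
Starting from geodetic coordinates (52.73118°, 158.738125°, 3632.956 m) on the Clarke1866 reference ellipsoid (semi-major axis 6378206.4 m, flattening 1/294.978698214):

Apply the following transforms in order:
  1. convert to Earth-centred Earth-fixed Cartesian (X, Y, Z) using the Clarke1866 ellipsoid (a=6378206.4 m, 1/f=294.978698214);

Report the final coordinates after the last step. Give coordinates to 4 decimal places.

X=-3609247.1613 m, Y=1404420.6976 m, Z=5055171.6595 m

start: φ=52.731180°, λ=158.738125°, h=3632.956 m
→ ECEF (a=6378206.400, f=1/294.978698214): X=-3609247.1613, Y=1404420.6976, Z=5055171.6595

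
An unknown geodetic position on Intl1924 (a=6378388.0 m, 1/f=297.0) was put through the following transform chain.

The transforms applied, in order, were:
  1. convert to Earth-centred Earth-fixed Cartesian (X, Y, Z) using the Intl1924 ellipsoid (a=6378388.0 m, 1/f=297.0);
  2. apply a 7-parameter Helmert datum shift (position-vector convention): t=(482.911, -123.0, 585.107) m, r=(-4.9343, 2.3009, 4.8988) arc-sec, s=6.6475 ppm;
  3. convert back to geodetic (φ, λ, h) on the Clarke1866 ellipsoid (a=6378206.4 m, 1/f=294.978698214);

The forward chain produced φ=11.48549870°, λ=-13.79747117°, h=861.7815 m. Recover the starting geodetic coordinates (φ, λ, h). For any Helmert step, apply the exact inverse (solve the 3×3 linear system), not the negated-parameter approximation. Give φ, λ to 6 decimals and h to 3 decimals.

start: φ=11.485499°, λ=-13.797471°, h=861.782 m
→ ECEF (a=6378206.400, f=1/294.978698214): X=6071759.5839, Y=-1491083.0448, Z=1261772.4188
→ Helmert⁻¹: X=6071186.8312, Y=-1491124.4956, Z=1261210.9817
→ geod (Bowring, a=6378388.000): φ=11.48099300°, λ=-13.79909200°, h=27.2190 m

φ=11.480993°, λ=-13.799092°, h=27.219 m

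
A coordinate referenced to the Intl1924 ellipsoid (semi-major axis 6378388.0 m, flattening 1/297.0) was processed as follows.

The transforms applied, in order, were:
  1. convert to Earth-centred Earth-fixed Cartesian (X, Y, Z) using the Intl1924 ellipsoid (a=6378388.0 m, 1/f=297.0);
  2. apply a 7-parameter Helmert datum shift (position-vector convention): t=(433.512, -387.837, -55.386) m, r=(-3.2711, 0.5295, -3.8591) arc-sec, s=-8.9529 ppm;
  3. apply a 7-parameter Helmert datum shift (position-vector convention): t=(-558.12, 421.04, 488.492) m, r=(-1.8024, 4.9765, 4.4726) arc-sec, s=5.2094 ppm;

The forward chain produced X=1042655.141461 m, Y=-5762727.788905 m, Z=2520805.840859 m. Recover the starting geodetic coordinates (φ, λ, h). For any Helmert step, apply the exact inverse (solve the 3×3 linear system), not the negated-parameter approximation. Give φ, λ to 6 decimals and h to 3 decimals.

start: X=1042655.1415, Y=-5762727.7889, Z=2520805.8409 m
→ Helmert⁻¹: X=1043022.0537, Y=-5763163.4461, Z=2520279.0242
→ Helmert⁻¹: X=1042699.2259, Y=-5762847.6631, Z=2520268.2599
→ geod (Bowring, a=6378388.000): φ=23.42492700°, λ=-79.74416000°, h=669.3100 m

φ=23.424927°, λ=-79.744160°, h=669.310 m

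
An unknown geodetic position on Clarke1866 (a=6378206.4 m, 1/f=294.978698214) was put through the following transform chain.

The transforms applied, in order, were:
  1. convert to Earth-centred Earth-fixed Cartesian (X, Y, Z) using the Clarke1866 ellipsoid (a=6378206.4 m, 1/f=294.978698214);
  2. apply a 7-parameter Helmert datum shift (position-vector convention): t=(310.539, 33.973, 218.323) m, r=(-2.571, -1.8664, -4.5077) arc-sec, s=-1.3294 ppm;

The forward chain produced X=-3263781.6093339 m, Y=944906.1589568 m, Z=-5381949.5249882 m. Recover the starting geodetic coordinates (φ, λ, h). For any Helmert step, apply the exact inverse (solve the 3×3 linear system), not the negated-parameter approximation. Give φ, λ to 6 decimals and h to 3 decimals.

start: X=-3263781.6093, Y=944906.1590, Z=-5381949.5250 m
→ Helmert⁻¹: X=-3264165.8373, Y=944869.1931, Z=-5382133.6897
→ geod (Bowring, a=6378206.400): φ=-57.90786100°, λ=163.85600000°, h=2408.8420 m

φ=-57.907861°, λ=163.856000°, h=2408.842 m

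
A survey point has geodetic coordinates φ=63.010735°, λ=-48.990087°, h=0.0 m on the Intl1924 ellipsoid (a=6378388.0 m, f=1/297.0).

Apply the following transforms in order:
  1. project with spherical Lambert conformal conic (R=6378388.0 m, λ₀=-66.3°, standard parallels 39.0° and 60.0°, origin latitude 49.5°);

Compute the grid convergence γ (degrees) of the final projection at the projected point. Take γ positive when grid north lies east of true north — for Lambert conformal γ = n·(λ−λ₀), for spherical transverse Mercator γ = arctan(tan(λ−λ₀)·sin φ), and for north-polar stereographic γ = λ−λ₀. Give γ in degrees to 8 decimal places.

start: φ=63.010735°, λ=-48.990087°, h=0.000 m
→ into lcc (λ₀=-66.3°): φ=63.01073500°, λ−λ₀=17.30991300°
convergence γ = 13.23815749°

13.23815749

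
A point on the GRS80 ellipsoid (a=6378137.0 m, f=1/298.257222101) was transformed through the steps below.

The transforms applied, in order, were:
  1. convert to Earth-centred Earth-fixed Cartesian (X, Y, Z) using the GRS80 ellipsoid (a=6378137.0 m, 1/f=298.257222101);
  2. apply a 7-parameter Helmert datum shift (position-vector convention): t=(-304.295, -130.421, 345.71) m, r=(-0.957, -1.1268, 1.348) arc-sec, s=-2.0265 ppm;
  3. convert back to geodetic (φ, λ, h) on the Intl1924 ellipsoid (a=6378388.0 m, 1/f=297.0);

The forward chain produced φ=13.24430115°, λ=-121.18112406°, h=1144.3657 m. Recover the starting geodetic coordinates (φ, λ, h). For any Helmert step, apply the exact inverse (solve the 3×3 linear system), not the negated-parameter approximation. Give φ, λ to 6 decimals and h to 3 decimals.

start: φ=13.244301°, λ=-121.181124°, h=1144.366 m
→ ECEF (a=6378388.000, f=1/297.0): X=-3215687.1676, Y=-5313680.5697, Z=1452005.9055
→ Helmert⁻¹: X=-3215416.1839, Y=-5313546.6381, Z=1451656.0497
→ geod (Bowring, a=6378137.000): φ=13.24138400°, λ=-121.17962500°, h=1062.3380 m

φ=13.241384°, λ=-121.179625°, h=1062.338 m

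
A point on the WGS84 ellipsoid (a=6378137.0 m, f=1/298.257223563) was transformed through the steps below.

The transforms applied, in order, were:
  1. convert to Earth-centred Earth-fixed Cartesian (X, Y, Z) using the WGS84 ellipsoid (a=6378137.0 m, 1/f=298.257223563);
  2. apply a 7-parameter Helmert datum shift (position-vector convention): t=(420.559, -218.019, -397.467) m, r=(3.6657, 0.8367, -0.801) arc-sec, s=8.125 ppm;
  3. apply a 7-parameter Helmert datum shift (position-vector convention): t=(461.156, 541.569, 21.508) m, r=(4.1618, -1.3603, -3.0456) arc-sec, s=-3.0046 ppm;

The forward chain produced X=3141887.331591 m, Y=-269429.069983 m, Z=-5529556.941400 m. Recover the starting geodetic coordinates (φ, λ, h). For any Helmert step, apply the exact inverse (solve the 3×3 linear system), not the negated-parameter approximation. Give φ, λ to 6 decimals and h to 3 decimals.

start: X=3141887.3316, Y=-269429.0700, Z=-5529556.9414 m
→ Helmert⁻¹: X=3141403.1342, Y=-270036.6366, Z=-5529610.3324
→ Helmert⁻¹: X=3140980.5317, Y=-269902.4908, Z=-5529150.4031
→ geod (Bowring, a=6378137.000): φ=-60.47475000°, λ=-4.91132600°, h=2776.4650 m

φ=-60.474750°, λ=-4.911326°, h=2776.465 m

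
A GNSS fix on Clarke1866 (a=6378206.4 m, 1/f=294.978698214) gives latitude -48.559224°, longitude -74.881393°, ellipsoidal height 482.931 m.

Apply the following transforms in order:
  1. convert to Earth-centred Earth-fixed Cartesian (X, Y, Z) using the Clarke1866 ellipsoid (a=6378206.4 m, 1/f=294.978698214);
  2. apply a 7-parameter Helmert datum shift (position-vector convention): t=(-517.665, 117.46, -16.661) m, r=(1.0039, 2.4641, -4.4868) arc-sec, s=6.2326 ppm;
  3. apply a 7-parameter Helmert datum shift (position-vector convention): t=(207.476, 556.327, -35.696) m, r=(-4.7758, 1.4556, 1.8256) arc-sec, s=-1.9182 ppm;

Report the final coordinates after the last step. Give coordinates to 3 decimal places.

X=1102748.765 m, Y=-4082803.106 m, Z=-4758435.760 m

start: φ=-48.559224°, λ=-74.881393°, h=482.931 m
→ ECEF (a=6378206.400, f=1/294.978698214): X=1103197.3033, Y=-4083358.0189, Z=-4758416.5823
→ Helmert 7p (PV): X=1102540.8440, Y=-4083266.8468, Z=-4758495.9538
→ Helmert 7p (PV): X=1102748.7647, Y=-4082803.1057, Z=-4758435.7599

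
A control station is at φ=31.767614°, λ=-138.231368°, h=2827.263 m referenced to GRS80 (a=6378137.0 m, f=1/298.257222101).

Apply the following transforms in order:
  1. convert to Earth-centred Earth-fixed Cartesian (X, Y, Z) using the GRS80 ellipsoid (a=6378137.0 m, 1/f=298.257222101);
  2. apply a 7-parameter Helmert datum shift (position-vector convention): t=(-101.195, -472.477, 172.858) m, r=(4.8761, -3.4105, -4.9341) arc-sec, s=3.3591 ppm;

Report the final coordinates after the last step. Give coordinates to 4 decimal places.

start: φ=31.767614°, λ=-138.231368°, h=2827.263 m
→ ECEF (a=6378137.000, f=1/298.257222101): X=-4049969.6612, Y=-3617102.9727, Z=3340039.7238
→ Helmert 7p (PV): X=-4050226.2125, Y=-3617569.6783, Z=3340071.3280

X=-4050226.2125 m, Y=-3617569.6783 m, Z=3340071.3280 m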